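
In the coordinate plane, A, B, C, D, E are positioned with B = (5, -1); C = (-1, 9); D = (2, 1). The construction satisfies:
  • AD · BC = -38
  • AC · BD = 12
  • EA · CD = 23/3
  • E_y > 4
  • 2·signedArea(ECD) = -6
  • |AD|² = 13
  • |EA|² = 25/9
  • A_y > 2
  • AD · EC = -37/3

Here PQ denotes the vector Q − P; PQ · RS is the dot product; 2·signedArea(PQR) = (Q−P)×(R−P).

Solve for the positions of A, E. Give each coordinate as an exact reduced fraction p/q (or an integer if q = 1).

1. A_x = -1  [AC · BD = 12 ∩ AD · BC = -38]
2. A_y = 3  [AC · BD = 12 ∩ AD · BC = -38]
   → A = (-1, 3)
3. E_x = 0  [2·signedArea(ECD) = -6 ∩ AD · EC = -37/3]
4. E_y = 13/3  [2·signedArea(ECD) = -6 ∩ AD · EC = -37/3]
   → E = (0, 13/3)

A = (-1, 3)
E = (0, 13/3)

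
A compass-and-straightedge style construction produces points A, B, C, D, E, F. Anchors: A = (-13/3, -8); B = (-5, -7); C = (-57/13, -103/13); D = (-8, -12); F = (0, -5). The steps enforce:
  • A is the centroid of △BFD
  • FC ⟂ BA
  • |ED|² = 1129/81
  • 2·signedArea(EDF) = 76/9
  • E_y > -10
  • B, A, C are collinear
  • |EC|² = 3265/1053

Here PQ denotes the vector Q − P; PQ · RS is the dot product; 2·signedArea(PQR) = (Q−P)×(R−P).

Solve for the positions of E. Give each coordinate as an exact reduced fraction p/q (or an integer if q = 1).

1. E_x = -52/9  [line -7·x + 8·y + 284/9 = 0 ∩ |ED|² = 1129/81]
2. E_y = -9  [line -7·x + 8·y + 284/9 = 0 ∩ |ED|² = 1129/81]
   → E = (-52/9, -9)

E = (-52/9, -9)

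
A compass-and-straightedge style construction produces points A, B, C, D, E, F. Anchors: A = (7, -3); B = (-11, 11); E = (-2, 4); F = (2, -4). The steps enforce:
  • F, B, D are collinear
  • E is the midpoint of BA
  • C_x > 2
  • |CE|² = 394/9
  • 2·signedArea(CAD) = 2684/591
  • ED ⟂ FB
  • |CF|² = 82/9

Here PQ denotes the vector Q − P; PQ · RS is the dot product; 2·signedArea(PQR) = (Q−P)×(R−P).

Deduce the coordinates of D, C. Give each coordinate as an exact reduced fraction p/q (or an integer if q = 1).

C = (7/3, -1)
D = (-724/197, 502/197)

1. D_x = -724/197  [F, B, D are collinear ∩ ED ⟂ FB]
2. D_y = 502/197  [F, B, D are collinear ∩ ED ⟂ FB]
   → D = (-724/197, 502/197)
3. C_x = 7/3  [line -1093/197·x + -2103/197·y + 1342/591 = 0 ∩ |CE|² = 394/9]
4. C_y = -1  [line -1093/197·x + -2103/197·y + 1342/591 = 0 ∩ |CE|² = 394/9]
   → C = (7/3, -1)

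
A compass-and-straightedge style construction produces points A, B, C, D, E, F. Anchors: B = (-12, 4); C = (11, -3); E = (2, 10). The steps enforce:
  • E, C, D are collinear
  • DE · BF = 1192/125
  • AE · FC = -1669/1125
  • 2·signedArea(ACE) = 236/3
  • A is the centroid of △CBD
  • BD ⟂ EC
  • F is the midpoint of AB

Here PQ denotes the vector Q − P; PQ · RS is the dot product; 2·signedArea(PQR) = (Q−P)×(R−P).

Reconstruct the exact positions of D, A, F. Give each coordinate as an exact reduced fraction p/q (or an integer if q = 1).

1. D_x = 34/125  [E, C, D are collinear ∩ BD ⟂ EC]
2. D_y = 1562/125  [E, C, D are collinear ∩ BD ⟂ EC]
   → D = (34/125, 1562/125)
3. A_x = -91/375  [A is the centroid of △CBD]
4. A_y = 1687/375  [A is the centroid of △CBD]
   → A = (-91/375, 1687/375)
5. F_x = -4591/750  [F is the midpoint of AB]
6. F_y = 3187/750  [F is the midpoint of AB]
   → F = (-4591/750, 3187/750)

A = (-91/375, 1687/375)
D = (34/125, 1562/125)
F = (-4591/750, 3187/750)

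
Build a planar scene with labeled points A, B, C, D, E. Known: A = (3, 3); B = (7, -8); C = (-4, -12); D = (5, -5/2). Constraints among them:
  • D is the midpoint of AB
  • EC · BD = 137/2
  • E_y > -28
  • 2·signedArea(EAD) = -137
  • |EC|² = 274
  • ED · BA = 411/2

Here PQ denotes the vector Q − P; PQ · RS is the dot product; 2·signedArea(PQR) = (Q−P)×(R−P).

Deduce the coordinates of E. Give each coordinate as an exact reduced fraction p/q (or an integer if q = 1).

E = (-11, -27)

1. E_x = -11  [EC · BD = 137/2 ∩ 2·signedArea(EAD) = -137]
2. E_y = -27  [EC · BD = 137/2 ∩ 2·signedArea(EAD) = -137]
   → E = (-11, -27)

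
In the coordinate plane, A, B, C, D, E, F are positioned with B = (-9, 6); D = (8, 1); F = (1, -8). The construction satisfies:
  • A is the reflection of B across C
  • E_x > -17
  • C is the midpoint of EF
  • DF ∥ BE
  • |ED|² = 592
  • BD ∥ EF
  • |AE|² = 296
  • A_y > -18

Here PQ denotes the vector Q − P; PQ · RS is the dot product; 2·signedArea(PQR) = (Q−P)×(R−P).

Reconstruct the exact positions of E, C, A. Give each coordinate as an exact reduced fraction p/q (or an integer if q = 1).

A = (-6, -17)
C = (-15/2, -11/2)
E = (-16, -3)

1. E_x = -16  [BD ∥ EF ∩ DF ∥ BE]
2. E_y = -3  [BD ∥ EF ∩ DF ∥ BE]
   → E = (-16, -3)
3. C_x = -15/2  [C is the midpoint of EF]
4. C_y = -11/2  [C is the midpoint of EF]
   → C = (-15/2, -11/2)
5. A_x = -6  [A is the reflection of B across C]
6. A_y = -17  [A is the reflection of B across C]
   → A = (-6, -17)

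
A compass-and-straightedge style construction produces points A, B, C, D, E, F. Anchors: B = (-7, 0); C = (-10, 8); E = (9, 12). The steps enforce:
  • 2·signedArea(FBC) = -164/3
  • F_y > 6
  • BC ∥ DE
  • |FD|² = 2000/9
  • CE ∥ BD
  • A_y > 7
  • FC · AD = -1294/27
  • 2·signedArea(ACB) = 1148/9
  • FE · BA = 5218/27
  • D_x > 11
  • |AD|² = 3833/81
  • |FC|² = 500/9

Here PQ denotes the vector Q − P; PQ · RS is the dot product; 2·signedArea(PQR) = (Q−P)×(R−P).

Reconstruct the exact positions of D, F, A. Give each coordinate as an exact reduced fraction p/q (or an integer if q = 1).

1. D_x = 12  [BC ∥ DE ∩ CE ∥ BD]
2. D_y = 4  [BC ∥ DE ∩ CE ∥ BD]
   → D = (12, 4)
3. F_x = -8/3  [line -8·x + -3·y + -4/3 = 0 ∩ |FD|² = 2000/9]
4. F_y = 20/3  [line -8·x + -3·y + -4/3 = 0 ∩ |FD|² = 2000/9]
   → F = (-8/3, 20/3)
5. A_x = 55/9  [2·signedArea(ACB) = 1148/9 ∩ FE · BA = 5218/27]
6. A_y = 68/9  [2·signedArea(ACB) = 1148/9 ∩ FE · BA = 5218/27]
   → A = (55/9, 68/9)

A = (55/9, 68/9)
D = (12, 4)
F = (-8/3, 20/3)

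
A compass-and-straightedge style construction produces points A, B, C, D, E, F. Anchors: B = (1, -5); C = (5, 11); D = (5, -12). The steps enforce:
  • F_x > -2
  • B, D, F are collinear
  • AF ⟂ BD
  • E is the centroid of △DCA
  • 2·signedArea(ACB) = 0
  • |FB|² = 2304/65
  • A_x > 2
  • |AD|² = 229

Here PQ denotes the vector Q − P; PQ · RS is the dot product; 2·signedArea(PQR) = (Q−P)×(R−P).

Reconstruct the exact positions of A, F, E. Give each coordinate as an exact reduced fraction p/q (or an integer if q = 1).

A = (3, 3)
E = (13/3, 2/3)
F = (-127/65, 11/65)

1. A_x = 3  [line 16·x + -4·y + -36 = 0 ∩ |AD|² = 229]
2. A_y = 3  [line 16·x + -4·y + -36 = 0 ∩ |AD|² = 229]
   → A = (3, 3)
3. F_x = -127/65  [B, D, F are collinear ∩ AF ⟂ BD]
4. F_y = 11/65  [B, D, F are collinear ∩ AF ⟂ BD]
   → F = (-127/65, 11/65)
5. E_x = 13/3  [E is the centroid of △DCA]
6. E_y = 2/3  [E is the centroid of △DCA]
   → E = (13/3, 2/3)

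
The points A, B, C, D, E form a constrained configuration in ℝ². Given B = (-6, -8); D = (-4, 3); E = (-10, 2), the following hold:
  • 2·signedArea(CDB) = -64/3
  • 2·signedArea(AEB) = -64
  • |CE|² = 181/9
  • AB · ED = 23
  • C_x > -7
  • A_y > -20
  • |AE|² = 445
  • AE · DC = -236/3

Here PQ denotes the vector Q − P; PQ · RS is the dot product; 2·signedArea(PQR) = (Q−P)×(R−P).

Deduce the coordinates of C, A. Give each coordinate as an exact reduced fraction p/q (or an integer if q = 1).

1. A_x = -8  [AB · ED = 23 ∩ 2·signedArea(AEB) = -64]
2. A_y = -19  [AB · ED = 23 ∩ 2·signedArea(AEB) = -64]
   → A = (-8, -19)
3. C_x = -20/3  [2·signedArea(CDB) = -64/3 ∩ AE · DC = -236/3]
4. C_y = -1  [2·signedArea(CDB) = -64/3 ∩ AE · DC = -236/3]
   → C = (-20/3, -1)

A = (-8, -19)
C = (-20/3, -1)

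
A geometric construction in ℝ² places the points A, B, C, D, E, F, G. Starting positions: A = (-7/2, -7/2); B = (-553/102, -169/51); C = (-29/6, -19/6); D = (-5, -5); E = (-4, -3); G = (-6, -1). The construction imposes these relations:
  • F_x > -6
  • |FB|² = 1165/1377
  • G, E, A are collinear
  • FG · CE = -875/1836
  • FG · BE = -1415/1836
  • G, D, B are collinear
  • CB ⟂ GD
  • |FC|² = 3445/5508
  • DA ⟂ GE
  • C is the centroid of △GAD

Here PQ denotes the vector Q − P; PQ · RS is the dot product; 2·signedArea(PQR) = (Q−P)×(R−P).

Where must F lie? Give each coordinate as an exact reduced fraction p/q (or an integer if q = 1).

1. F_x = -1573/306  [FG · CE = -875/1836 ∩ FG · BE = -1415/1836]
2. F_y = -373/153  [FG · CE = -875/1836 ∩ FG · BE = -1415/1836]
   → F = (-1573/306, -373/153)

F = (-1573/306, -373/153)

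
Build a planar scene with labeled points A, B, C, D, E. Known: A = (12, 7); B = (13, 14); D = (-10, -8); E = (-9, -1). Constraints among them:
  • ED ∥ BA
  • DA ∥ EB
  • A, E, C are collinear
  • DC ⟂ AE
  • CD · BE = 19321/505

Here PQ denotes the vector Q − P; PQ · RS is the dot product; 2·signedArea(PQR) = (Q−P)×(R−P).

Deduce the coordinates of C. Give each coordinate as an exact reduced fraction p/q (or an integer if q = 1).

1. C_x = -6162/505  [A, E, C are collinear ∩ DC ⟂ AE]
2. C_y = -1121/505  [A, E, C are collinear ∩ DC ⟂ AE]
   → C = (-6162/505, -1121/505)

C = (-6162/505, -1121/505)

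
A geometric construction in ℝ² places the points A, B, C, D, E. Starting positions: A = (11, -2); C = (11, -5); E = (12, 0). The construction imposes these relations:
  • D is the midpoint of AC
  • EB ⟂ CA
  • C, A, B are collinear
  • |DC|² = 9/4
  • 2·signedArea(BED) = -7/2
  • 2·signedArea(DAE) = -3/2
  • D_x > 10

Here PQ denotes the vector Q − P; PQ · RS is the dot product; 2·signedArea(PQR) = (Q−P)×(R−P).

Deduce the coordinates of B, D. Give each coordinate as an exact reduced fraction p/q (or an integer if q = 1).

B = (11, 0)
D = (11, -7/2)

1. B_x = 11  [C, A, B are collinear ∩ EB ⟂ CA]
2. B_y = 0  [C, A, B are collinear ∩ EB ⟂ CA]
   → B = (11, 0)
3. D_x = 11  [D is the midpoint of AC]
4. D_y = -7/2  [D is the midpoint of AC]
   → D = (11, -7/2)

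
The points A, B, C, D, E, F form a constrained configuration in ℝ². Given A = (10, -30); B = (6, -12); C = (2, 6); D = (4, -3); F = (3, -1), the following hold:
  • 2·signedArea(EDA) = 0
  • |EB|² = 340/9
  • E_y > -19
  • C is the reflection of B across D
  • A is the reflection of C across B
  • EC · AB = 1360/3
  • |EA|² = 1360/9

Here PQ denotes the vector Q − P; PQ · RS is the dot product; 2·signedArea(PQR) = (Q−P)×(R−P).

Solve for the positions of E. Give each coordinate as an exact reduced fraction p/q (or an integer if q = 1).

1. E_x = 22/3  [2·signedArea(EDA) = 0 ∩ EC · AB = 1360/3]
2. E_y = -18  [2·signedArea(EDA) = 0 ∩ EC · AB = 1360/3]
   → E = (22/3, -18)

E = (22/3, -18)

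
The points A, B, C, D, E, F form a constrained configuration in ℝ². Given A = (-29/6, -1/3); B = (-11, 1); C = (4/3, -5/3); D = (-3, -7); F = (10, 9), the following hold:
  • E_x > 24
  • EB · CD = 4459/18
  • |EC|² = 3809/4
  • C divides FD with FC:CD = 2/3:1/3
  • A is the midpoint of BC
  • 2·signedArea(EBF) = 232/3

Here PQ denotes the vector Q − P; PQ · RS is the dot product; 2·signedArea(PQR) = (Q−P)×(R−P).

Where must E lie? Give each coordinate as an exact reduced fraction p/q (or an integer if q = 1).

1. E_x = 149/6  [2·signedArea(EBF) = 232/3 ∩ EB · CD = 4459/18]
2. E_y = 55/3  [2·signedArea(EBF) = 232/3 ∩ EB · CD = 4459/18]
   → E = (149/6, 55/3)

E = (149/6, 55/3)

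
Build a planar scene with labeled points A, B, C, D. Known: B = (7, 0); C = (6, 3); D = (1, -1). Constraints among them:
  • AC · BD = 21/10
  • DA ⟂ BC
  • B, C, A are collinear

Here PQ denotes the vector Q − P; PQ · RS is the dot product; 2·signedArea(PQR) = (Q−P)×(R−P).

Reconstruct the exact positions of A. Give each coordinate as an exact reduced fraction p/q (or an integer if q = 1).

A = (67/10, 9/10)

1. A_x = 67/10  [B, C, A are collinear ∩ DA ⟂ BC]
2. A_y = 9/10  [B, C, A are collinear ∩ DA ⟂ BC]
   → A = (67/10, 9/10)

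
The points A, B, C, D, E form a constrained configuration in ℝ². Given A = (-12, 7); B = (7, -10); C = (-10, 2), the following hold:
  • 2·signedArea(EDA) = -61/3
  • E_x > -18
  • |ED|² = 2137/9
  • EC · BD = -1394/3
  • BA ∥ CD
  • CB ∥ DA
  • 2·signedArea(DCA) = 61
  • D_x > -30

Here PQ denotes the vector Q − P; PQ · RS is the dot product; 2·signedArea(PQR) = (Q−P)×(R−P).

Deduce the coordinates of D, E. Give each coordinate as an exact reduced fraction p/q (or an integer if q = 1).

1. D_x = -29  [CB ∥ DA ∩ BA ∥ CD]
2. D_y = 19  [CB ∥ DA ∩ BA ∥ CD]
   → D = (-29, 19)
3. E_x = -17  [2·signedArea(EDA) = -61/3 ∩ EC · BD = -1394/3]
4. E_y = 28/3  [2·signedArea(EDA) = -61/3 ∩ EC · BD = -1394/3]
   → E = (-17, 28/3)

D = (-29, 19)
E = (-17, 28/3)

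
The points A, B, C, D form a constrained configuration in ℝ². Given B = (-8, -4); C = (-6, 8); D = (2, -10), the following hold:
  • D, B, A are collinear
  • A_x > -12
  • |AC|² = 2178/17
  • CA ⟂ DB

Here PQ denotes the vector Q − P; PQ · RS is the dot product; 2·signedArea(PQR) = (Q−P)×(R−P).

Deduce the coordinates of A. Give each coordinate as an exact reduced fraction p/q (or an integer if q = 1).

1. A_x = -201/17  [D, B, A are collinear ∩ CA ⟂ DB]
2. A_y = -29/17  [D, B, A are collinear ∩ CA ⟂ DB]
   → A = (-201/17, -29/17)

A = (-201/17, -29/17)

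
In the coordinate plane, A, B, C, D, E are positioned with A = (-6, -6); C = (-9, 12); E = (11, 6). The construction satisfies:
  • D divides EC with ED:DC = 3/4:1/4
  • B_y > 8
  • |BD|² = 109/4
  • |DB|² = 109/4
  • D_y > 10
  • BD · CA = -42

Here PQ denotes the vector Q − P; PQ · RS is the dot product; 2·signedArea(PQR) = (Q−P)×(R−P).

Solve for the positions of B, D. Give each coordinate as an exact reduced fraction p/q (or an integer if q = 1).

1. D_x = -4  [D divides EC with ED:DC = 3/4:1/4]
2. D_y = 21/2  [D divides EC with ED:DC = 3/4:1/4]
   → D = (-4, 21/2)
3. B_x = 1  [line -3·x + 18·y + -159 = 0 ∩ |BD|² = 109/4]
4. B_y = 9  [line -3·x + 18·y + -159 = 0 ∩ |BD|² = 109/4]
   → B = (1, 9)

B = (1, 9)
D = (-4, 21/2)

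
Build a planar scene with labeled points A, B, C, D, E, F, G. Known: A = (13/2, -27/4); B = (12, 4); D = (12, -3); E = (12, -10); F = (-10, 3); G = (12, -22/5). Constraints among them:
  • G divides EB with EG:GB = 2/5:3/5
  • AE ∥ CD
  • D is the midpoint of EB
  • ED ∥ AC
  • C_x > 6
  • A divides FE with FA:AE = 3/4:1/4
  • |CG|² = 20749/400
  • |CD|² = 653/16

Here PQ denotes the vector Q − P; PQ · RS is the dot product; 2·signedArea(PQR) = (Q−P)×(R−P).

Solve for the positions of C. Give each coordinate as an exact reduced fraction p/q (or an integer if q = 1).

C = (13/2, 1/4)

1. C_x = 13/2  [AE ∥ CD ∩ ED ∥ AC]
2. C_y = 1/4  [AE ∥ CD ∩ ED ∥ AC]
   → C = (13/2, 1/4)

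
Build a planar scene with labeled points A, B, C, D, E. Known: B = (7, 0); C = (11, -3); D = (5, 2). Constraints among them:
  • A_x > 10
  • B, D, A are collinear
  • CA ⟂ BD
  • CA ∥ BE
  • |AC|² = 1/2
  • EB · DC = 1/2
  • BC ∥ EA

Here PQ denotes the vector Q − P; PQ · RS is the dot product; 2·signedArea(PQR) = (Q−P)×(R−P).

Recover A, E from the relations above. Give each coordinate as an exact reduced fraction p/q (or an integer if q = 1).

1. A_x = 21/2  [B, D, A are collinear ∩ CA ⟂ BD]
2. A_y = -7/2  [B, D, A are collinear ∩ CA ⟂ BD]
   → A = (21/2, -7/2)
3. E_x = 13/2  [BC ∥ EA ∩ CA ∥ BE]
4. E_y = -1/2  [BC ∥ EA ∩ CA ∥ BE]
   → E = (13/2, -1/2)

A = (21/2, -7/2)
E = (13/2, -1/2)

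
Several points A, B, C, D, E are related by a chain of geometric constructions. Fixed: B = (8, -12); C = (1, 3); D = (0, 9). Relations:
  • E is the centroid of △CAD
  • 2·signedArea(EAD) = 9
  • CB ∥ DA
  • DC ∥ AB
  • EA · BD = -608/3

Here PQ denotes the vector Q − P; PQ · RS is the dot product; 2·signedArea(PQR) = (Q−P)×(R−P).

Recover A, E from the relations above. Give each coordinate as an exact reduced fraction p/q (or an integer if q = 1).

A = (7, -6)
E = (8/3, 2)

1. A_x = 7  [DC ∥ AB ∩ CB ∥ DA]
2. A_y = -6  [DC ∥ AB ∩ CB ∥ DA]
   → A = (7, -6)
3. E_x = 8/3  [E is the centroid of △CAD]
4. E_y = 2  [E is the centroid of △CAD]
   → E = (8/3, 2)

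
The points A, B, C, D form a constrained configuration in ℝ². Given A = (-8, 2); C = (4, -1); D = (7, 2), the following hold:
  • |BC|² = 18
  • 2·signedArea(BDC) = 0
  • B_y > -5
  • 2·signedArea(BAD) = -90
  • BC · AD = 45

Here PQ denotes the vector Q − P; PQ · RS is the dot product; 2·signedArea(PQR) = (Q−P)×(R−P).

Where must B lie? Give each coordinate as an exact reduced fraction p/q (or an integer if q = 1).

B = (1, -4)

1. B_x = 1  [2·signedArea(BDC) = 0 ∩ BC · AD = 45]
2. B_y = -4  [2·signedArea(BDC) = 0 ∩ BC · AD = 45]
   → B = (1, -4)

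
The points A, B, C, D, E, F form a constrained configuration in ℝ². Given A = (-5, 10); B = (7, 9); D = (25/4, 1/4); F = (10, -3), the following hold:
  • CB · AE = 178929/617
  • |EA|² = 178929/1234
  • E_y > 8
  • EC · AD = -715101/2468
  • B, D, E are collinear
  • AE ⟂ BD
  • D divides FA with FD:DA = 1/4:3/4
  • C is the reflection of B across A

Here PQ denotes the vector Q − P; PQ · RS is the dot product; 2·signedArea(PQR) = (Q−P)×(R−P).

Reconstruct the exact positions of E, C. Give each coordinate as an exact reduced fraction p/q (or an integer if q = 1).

1. E_x = 8635/1234  [B, D, E are collinear ∩ AE ⟂ BD]
2. E_y = 11071/1234  [B, D, E are collinear ∩ AE ⟂ BD]
   → E = (8635/1234, 11071/1234)
3. C_x = -17  [C is the reflection of B across A]
4. C_y = 11  [C is the reflection of B across A]
   → C = (-17, 11)

C = (-17, 11)
E = (8635/1234, 11071/1234)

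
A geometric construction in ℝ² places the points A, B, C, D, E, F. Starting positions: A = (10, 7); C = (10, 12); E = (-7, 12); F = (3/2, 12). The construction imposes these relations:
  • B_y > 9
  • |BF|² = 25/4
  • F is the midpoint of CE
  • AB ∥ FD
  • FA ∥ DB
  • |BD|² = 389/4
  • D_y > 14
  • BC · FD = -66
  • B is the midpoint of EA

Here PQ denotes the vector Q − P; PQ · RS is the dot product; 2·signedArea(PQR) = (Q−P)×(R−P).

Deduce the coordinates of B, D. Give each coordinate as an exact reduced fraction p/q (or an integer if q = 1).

1. B_x = 3/2  [B is the midpoint of EA]
2. B_y = 19/2  [B is the midpoint of EA]
   → B = (3/2, 19/2)
3. D_x = -7  [FA ∥ DB ∩ AB ∥ FD]
4. D_y = 29/2  [FA ∥ DB ∩ AB ∥ FD]
   → D = (-7, 29/2)

B = (3/2, 19/2)
D = (-7, 29/2)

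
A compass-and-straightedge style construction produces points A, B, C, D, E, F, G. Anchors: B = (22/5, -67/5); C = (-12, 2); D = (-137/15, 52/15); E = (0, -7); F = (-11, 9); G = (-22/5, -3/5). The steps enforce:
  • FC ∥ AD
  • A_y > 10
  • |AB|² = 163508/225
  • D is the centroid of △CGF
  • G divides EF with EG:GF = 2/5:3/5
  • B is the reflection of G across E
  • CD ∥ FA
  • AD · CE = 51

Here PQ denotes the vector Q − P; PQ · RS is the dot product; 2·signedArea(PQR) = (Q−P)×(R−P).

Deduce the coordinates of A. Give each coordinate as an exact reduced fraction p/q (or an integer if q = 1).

A = (-122/15, 157/15)

1. A_x = -122/15  [FC ∥ AD ∩ CD ∥ FA]
2. A_y = 157/15  [FC ∥ AD ∩ CD ∥ FA]
   → A = (-122/15, 157/15)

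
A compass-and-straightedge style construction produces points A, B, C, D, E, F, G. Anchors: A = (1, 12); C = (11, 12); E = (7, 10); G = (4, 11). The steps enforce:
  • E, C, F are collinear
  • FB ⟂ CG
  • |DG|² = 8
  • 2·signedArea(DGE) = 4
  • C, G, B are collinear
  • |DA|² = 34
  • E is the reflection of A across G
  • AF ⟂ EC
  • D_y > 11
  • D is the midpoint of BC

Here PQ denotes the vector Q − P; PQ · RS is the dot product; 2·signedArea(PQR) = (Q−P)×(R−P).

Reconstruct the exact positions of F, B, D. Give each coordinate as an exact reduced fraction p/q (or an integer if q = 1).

1. F_x = 3  [E, C, F are collinear ∩ AF ⟂ EC]
2. F_y = 8  [E, C, F are collinear ∩ AF ⟂ EC]
   → F = (3, 8)
3. B_x = 13/5  [C, G, B are collinear ∩ FB ⟂ CG]
4. B_y = 54/5  [C, G, B are collinear ∩ FB ⟂ CG]
   → B = (13/5, 54/5)
5. D_x = 34/5  [D is the midpoint of BC]
6. D_y = 57/5  [D is the midpoint of BC]
   → D = (34/5, 57/5)

B = (13/5, 54/5)
D = (34/5, 57/5)
F = (3, 8)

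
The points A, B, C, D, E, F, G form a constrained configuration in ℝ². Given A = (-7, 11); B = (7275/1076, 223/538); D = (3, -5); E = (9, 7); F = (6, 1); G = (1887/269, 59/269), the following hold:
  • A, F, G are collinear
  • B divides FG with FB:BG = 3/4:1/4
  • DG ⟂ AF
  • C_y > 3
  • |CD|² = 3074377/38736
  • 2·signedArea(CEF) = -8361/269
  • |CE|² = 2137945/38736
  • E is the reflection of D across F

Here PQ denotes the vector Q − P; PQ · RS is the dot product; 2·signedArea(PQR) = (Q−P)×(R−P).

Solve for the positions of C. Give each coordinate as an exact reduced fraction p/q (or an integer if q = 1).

C = (7291/3228, 6259/1614)

1. C_x = 7291/3228  [line 6·x + -3·y + -516/269 = 0 ∩ |CD|² = 3074377/38736]
2. C_y = 6259/1614  [line 6·x + -3·y + -516/269 = 0 ∩ |CD|² = 3074377/38736]
   → C = (7291/3228, 6259/1614)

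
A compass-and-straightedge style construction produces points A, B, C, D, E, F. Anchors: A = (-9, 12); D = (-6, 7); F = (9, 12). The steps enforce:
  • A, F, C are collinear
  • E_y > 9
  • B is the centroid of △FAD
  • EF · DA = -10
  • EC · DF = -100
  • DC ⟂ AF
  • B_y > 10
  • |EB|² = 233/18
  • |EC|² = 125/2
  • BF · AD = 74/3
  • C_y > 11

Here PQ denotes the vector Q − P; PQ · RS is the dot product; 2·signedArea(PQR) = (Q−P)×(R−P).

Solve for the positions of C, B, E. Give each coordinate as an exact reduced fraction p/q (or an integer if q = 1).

1. C_x = -6  [A, F, C are collinear ∩ DC ⟂ AF]
2. C_y = 12  [A, F, C are collinear ∩ DC ⟂ AF]
   → C = (-6, 12)
3. B_x = -2  [B is the centroid of △FAD]
4. B_y = 31/3  [B is the centroid of △FAD]
   → B = (-2, 31/3)
5. E_x = 3/2  [EF · DA = -10 ∩ EC · DF = -100]
6. E_y = 19/2  [EF · DA = -10 ∩ EC · DF = -100]
   → E = (3/2, 19/2)

B = (-2, 31/3)
C = (-6, 12)
E = (3/2, 19/2)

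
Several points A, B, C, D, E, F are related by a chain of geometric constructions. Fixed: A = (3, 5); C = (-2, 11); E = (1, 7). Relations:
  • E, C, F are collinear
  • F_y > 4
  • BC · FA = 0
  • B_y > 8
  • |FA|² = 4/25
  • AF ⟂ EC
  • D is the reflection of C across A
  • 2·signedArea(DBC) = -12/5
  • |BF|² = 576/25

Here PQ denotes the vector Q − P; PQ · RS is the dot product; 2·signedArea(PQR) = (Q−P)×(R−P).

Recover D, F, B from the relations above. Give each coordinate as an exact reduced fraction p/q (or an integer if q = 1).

1. D_x = 8  [D is the reflection of C across A]
2. D_y = -1  [D is the reflection of C across A]
   → D = (8, -1)
3. F_x = 67/25  [E, C, F are collinear ∩ AF ⟂ EC]
4. F_y = 119/25  [E, C, F are collinear ∩ AF ⟂ EC]
   → F = (67/25, 119/25)
5. B_x = -1/5  [BC · FA = 0 ∩ 2·signedArea(DBC) = -12/5]
6. B_y = 43/5  [BC · FA = 0 ∩ 2·signedArea(DBC) = -12/5]
   → B = (-1/5, 43/5)

B = (-1/5, 43/5)
D = (8, -1)
F = (67/25, 119/25)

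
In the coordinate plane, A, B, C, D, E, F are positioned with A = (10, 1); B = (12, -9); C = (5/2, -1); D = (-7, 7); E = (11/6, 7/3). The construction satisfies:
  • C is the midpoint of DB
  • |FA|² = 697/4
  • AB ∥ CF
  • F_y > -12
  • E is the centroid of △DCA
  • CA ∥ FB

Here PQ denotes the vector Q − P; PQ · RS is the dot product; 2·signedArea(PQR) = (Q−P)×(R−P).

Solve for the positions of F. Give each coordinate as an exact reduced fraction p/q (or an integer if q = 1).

F = (9/2, -11)

1. F_x = 9/2  [CA ∥ FB ∩ AB ∥ CF]
2. F_y = -11  [CA ∥ FB ∩ AB ∥ CF]
   → F = (9/2, -11)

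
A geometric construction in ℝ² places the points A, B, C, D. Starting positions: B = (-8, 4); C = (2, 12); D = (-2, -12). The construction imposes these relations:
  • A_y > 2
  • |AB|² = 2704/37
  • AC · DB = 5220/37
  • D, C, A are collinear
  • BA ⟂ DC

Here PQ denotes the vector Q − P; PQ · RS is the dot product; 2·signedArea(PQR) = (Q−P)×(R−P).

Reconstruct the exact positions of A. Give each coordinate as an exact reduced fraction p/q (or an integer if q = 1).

A = (16/37, 96/37)

1. A_x = 16/37  [D, C, A are collinear ∩ BA ⟂ DC]
2. A_y = 96/37  [D, C, A are collinear ∩ BA ⟂ DC]
   → A = (16/37, 96/37)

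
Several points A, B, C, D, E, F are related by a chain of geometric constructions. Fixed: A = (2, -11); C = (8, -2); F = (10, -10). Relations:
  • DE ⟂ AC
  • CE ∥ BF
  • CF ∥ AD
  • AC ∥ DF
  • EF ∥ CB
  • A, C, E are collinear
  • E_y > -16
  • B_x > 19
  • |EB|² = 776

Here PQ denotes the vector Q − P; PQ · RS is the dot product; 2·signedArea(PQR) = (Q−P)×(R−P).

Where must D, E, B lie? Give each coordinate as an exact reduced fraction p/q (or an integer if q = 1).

1. D_x = 4  [AC ∥ DF ∩ CF ∥ AD]
2. D_y = -19  [AC ∥ DF ∩ CF ∥ AD]
   → D = (4, -19)
3. E_x = -14/13  [A, C, E are collinear ∩ DE ⟂ AC]
4. E_y = -203/13  [A, C, E are collinear ∩ DE ⟂ AC]
   → E = (-14/13, -203/13)
5. B_x = 248/13  [CE ∥ BF ∩ EF ∥ CB]
6. B_y = 47/13  [CE ∥ BF ∩ EF ∥ CB]
   → B = (248/13, 47/13)

B = (248/13, 47/13)
D = (4, -19)
E = (-14/13, -203/13)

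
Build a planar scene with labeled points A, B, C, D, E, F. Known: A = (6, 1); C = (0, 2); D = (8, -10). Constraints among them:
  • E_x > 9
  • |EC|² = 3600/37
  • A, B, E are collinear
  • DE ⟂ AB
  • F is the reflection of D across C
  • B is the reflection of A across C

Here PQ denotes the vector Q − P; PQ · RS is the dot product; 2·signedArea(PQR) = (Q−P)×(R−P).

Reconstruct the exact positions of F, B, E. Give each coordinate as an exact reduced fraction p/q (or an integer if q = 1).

1. F_x = -8  [F is the reflection of D across C]
2. F_y = 14  [F is the reflection of D across C]
   → F = (-8, 14)
3. B_x = -6  [B is the reflection of A across C]
4. B_y = 3  [B is the reflection of A across C]
   → B = (-6, 3)
5. E_x = 360/37  [A, B, E are collinear ∩ DE ⟂ AB]
6. E_y = 14/37  [A, B, E are collinear ∩ DE ⟂ AB]
   → E = (360/37, 14/37)

B = (-6, 3)
E = (360/37, 14/37)
F = (-8, 14)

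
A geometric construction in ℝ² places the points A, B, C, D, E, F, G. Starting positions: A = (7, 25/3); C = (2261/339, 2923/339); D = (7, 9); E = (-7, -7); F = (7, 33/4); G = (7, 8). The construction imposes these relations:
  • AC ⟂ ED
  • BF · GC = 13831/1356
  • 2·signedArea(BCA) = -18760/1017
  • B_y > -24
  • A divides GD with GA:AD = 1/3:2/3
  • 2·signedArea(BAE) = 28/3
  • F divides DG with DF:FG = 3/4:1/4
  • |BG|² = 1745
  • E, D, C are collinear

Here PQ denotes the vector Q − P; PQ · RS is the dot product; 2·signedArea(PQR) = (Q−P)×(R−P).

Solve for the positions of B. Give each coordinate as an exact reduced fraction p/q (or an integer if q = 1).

B = (-21, -23)

1. B_x = -21  [2·signedArea(BAE) = 28/3 ∩ 2·signedArea(BCA) = -18760/1017]
2. B_y = -23  [2·signedArea(BAE) = 28/3 ∩ 2·signedArea(BCA) = -18760/1017]
   → B = (-21, -23)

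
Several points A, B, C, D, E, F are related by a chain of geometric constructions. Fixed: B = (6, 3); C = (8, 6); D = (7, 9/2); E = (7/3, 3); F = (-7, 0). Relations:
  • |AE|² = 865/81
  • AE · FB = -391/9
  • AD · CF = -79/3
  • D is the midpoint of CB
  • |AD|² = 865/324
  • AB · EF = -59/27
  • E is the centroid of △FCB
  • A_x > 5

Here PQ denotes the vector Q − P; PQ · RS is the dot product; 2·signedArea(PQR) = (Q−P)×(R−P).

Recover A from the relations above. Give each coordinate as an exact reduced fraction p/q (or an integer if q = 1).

1. A_x = 49/9  [AE · FB = -391/9 ∩ AD · CF = -79/3]
2. A_y = 4  [AE · FB = -391/9 ∩ AD · CF = -79/3]
   → A = (49/9, 4)

A = (49/9, 4)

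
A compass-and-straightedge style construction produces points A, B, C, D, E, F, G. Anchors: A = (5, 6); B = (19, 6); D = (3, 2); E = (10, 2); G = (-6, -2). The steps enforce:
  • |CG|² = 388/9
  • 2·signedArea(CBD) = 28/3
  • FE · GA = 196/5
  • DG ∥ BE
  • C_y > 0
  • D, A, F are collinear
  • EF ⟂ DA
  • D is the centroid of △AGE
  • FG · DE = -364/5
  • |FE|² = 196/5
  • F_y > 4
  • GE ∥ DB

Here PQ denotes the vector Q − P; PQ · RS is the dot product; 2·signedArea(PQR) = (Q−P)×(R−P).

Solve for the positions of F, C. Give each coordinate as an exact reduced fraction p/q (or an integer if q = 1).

C = (0, 2/3)
F = (22/5, 24/5)

1. F_x = 22/5  [D, A, F are collinear ∩ EF ⟂ DA]
2. F_y = 24/5  [D, A, F are collinear ∩ EF ⟂ DA]
   → F = (22/5, 24/5)
3. C_x = 0  [line 4·x + -16·y + 32/3 = 0 ∩ |CG|² = 388/9]
4. C_y = 2/3  [line 4·x + -16·y + 32/3 = 0 ∩ |CG|² = 388/9]
   → C = (0, 2/3)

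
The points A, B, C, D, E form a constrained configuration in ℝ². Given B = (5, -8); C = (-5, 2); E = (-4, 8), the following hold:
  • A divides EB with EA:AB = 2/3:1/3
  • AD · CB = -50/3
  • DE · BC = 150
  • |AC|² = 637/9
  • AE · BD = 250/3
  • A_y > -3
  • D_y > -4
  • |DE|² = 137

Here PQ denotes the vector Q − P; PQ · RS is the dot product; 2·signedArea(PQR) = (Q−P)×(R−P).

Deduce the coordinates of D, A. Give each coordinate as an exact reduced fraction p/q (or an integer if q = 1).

A = (2, -8/3)
D = (0, -3)

1. A_x = 2  [A divides EB with EA:AB = 2/3:1/3]
2. A_y = -8/3  [A divides EB with EA:AB = 2/3:1/3]
   → A = (2, -8/3)
3. D_x = 0  [DE · BC = 150 ∩ AE · BD = 250/3]
4. D_y = -3  [DE · BC = 150 ∩ AE · BD = 250/3]
   → D = (0, -3)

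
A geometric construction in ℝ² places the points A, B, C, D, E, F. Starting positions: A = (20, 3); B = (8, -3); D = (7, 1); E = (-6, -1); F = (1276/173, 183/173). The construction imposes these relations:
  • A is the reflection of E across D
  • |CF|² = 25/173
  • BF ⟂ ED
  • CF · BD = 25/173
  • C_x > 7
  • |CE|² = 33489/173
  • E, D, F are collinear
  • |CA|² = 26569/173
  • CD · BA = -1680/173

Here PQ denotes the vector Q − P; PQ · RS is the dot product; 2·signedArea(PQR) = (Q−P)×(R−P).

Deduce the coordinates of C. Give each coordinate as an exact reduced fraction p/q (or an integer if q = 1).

C = (1341/173, 193/173)

1. C_x = 1341/173  [CF · BD = 25/173 ∩ CD · BA = -1680/173]
2. C_y = 193/173  [CF · BD = 25/173 ∩ CD · BA = -1680/173]
   → C = (1341/173, 193/173)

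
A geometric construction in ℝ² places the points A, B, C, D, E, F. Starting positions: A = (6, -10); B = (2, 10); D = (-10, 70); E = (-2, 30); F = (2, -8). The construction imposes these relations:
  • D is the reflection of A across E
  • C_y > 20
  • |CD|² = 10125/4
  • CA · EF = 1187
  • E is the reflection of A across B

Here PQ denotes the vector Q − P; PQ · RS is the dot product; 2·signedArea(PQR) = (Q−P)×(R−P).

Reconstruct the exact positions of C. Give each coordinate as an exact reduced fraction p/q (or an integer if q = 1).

1. C_x = -1  [line -4·x + 38·y + -783 = 0 ∩ |CD|² = 10125/4]
2. C_y = 41/2  [line -4·x + 38·y + -783 = 0 ∩ |CD|² = 10125/4]
   → C = (-1, 41/2)

C = (-1, 41/2)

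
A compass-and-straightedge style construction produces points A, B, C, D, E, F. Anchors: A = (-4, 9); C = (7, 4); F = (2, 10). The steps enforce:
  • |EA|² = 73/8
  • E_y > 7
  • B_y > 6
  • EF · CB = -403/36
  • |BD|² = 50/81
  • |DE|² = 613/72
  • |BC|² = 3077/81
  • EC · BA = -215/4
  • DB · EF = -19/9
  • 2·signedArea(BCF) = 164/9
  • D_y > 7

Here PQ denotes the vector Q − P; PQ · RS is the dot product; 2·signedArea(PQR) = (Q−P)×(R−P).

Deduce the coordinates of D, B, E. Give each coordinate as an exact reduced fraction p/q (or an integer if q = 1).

1. B_x = 14/9  [line -6·x + -5·y + 394/9 = 0 ∩ |BC|² = 3077/81]
2. B_y = 62/9  [line -6·x + -5·y + 394/9 = 0 ∩ |BC|² = 3077/81]
   → B = (14/9, 62/9)
3. E_x = -5/4  [EC · BA = -215/4 ∩ EF · CB = -403/36]
4. E_y = 31/4  [EC · BA = -215/4 ∩ EF · CB = -403/36]
   → E = (-5/4, 31/4)
5. D_x = 5/3  [line -13/4·x + -9/4·y + 68/3 = 0 ∩ |BD|² = 50/81]
6. D_y = 23/3  [line -13/4·x + -9/4·y + 68/3 = 0 ∩ |BD|² = 50/81]
   → D = (5/3, 23/3)

B = (14/9, 62/9)
D = (5/3, 23/3)
E = (-5/4, 31/4)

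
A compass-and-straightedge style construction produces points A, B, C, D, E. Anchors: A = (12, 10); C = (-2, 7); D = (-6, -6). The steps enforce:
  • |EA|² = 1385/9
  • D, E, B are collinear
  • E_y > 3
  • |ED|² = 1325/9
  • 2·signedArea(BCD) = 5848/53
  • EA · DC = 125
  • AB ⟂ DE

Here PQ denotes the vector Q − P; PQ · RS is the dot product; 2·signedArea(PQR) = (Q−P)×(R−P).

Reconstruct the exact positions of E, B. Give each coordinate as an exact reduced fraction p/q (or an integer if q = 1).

1. E_x = 4/3  [line -4·x + -13·y + 53 = 0 ∩ |EA|² = 1385/9]
2. E_y = 11/3  [line -4·x + -13·y + 53 = 0 ∩ |EA|² = 1385/9]
   → E = (4/3, 11/3)
3. B_x = 2194/265  [D, E, B are collinear ∩ AB ⟂ DE]
4. B_y = 3398/265  [D, E, B are collinear ∩ AB ⟂ DE]
   → B = (2194/265, 3398/265)

B = (2194/265, 3398/265)
E = (4/3, 11/3)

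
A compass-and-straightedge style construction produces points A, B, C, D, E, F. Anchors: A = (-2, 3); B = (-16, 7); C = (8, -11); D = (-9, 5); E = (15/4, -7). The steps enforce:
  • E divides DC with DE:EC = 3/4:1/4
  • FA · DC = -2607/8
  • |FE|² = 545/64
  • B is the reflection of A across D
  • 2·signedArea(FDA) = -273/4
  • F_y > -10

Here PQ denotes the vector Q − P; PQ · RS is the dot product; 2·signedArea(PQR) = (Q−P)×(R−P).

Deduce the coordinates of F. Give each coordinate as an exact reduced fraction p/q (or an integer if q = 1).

1. F_x = 47/8  [2·signedArea(FDA) = -273/4 ∩ FA · DC = -2607/8]
2. F_y = -9  [2·signedArea(FDA) = -273/4 ∩ FA · DC = -2607/8]
   → F = (47/8, -9)

F = (47/8, -9)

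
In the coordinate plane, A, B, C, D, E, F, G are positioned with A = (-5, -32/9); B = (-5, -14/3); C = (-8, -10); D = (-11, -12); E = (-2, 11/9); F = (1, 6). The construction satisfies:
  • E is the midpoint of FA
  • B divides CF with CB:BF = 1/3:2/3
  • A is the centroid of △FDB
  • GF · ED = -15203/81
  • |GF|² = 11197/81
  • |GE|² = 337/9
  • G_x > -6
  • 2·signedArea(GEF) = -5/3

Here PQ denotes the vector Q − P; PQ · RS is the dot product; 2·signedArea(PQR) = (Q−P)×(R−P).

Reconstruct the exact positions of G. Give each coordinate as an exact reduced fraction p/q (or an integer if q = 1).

G = (-5, -37/9)

1. G_x = -5  [2·signedArea(GEF) = -5/3 ∩ GF · ED = -15203/81]
2. G_y = -37/9  [2·signedArea(GEF) = -5/3 ∩ GF · ED = -15203/81]
   → G = (-5, -37/9)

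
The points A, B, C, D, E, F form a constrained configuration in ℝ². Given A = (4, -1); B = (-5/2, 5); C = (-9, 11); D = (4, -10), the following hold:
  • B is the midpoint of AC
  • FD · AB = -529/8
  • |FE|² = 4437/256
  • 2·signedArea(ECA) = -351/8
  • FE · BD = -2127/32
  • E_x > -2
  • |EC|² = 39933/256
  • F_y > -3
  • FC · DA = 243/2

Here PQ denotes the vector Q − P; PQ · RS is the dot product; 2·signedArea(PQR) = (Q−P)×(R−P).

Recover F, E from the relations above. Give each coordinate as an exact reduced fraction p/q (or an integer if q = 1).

1. F_x = 3/4  [FC · DA = 243/2 ∩ FD · AB = -529/8]
2. F_y = -5/2  [FC · DA = 243/2 ∩ FD · AB = -529/8]
   → F = (3/4, -5/2)
3. E_x = -27/16  [FE · BD = -2127/32 ∩ 2·signedArea(ECA) = -351/8]
4. E_y = 7/8  [FE · BD = -2127/32 ∩ 2·signedArea(ECA) = -351/8]
   → E = (-27/16, 7/8)

E = (-27/16, 7/8)
F = (3/4, -5/2)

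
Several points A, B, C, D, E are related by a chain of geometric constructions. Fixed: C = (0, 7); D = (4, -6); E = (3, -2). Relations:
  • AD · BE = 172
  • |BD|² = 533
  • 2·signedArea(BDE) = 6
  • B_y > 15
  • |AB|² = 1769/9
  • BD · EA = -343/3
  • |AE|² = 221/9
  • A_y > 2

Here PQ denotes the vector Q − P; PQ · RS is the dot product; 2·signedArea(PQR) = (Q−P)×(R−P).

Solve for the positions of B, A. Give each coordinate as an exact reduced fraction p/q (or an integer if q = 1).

A = (4/3, 8/3)
B = (-3, 16)

1. B_x = -3  [line -4·x + -1·y + 4 = 0 ∩ |BD|² = 533]
2. B_y = 16  [line -4·x + -1·y + 4 = 0 ∩ |BD|² = 533]
   → B = (-3, 16)
3. A_x = 4/3  [AD · BE = 172 ∩ BD · EA = -343/3]
4. A_y = 8/3  [AD · BE = 172 ∩ BD · EA = -343/3]
   → A = (4/3, 8/3)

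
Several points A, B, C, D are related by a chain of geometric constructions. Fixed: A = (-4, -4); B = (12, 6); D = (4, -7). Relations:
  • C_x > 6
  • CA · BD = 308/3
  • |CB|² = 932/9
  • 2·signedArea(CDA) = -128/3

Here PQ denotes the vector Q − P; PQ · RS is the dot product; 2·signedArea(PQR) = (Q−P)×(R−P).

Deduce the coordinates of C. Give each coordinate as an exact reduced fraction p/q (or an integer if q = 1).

1. C_x = 20/3  [CA · BD = 308/3 ∩ 2·signedArea(CDA) = -128/3]
2. C_y = -8/3  [CA · BD = 308/3 ∩ 2·signedArea(CDA) = -128/3]
   → C = (20/3, -8/3)

C = (20/3, -8/3)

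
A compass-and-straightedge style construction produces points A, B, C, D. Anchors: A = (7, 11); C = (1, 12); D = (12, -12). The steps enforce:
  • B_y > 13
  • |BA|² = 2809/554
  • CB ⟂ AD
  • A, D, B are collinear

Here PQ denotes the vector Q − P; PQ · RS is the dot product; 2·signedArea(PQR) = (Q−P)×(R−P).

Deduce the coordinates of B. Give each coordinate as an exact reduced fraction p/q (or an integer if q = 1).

1. B_x = 3613/554  [A, D, B are collinear ∩ CB ⟂ AD]
2. B_y = 7313/554  [A, D, B are collinear ∩ CB ⟂ AD]
   → B = (3613/554, 7313/554)

B = (3613/554, 7313/554)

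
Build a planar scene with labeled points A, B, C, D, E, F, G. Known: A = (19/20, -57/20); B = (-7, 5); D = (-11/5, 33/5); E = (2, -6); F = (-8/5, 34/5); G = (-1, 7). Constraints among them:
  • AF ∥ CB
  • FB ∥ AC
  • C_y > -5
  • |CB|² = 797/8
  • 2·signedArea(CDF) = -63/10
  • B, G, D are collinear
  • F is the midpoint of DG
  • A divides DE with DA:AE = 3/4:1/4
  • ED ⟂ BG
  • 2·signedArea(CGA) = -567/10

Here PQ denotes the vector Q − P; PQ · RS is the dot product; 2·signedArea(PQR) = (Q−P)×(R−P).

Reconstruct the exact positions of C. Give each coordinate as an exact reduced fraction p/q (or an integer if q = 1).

1. C_x = -89/20  [AF ∥ CB ∩ FB ∥ AC]
2. C_y = -93/20  [AF ∥ CB ∩ FB ∥ AC]
   → C = (-89/20, -93/20)

C = (-89/20, -93/20)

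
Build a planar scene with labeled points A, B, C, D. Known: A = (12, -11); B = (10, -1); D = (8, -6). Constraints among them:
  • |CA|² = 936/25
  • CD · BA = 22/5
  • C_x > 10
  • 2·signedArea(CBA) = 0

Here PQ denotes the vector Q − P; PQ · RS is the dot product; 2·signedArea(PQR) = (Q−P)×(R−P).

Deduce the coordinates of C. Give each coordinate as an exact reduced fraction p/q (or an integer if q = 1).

1. C_x = 54/5  [2·signedArea(CBA) = 0 ∩ CD · BA = 22/5]
2. C_y = -5  [2·signedArea(CBA) = 0 ∩ CD · BA = 22/5]
   → C = (54/5, -5)

C = (54/5, -5)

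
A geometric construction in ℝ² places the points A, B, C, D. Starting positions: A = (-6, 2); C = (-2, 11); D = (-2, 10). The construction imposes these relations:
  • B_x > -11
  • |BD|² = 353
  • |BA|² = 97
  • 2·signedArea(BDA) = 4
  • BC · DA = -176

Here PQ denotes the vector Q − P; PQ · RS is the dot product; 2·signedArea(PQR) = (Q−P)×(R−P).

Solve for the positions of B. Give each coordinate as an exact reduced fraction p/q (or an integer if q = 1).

B = (-10, -7)

1. B_x = -10  [2·signedArea(BDA) = 4 ∩ BC · DA = -176]
2. B_y = -7  [2·signedArea(BDA) = 4 ∩ BC · DA = -176]
   → B = (-10, -7)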